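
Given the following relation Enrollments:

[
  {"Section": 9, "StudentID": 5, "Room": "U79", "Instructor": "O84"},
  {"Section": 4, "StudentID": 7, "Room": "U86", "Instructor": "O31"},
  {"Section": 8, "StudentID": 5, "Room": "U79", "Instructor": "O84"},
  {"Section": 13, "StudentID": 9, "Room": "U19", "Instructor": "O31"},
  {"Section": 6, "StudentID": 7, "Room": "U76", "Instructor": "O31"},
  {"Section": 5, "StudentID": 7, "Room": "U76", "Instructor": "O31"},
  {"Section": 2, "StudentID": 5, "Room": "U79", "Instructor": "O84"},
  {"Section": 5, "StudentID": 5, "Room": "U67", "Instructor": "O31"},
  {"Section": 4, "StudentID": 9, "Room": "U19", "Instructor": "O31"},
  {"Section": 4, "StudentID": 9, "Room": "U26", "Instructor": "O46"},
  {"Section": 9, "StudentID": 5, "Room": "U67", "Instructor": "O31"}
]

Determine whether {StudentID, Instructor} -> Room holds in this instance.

No

(StudentID=5, Instructor=O84): 3 rows → Room = U79, U79, U79 ✓
(StudentID=7, Instructor=O31): 3 rows → Room takes values {U86, U76} — violation
(StudentID=9, Instructor=O31): 2 rows → Room = U19, U19 ✓
(StudentID=5, Instructor=O31): 2 rows → Room = U67, U67 ✓
(StudentID=9, Instructor=O46): 1 row → Room = U26 ✓
Two rows agree on {StudentID, Instructor} but differ on Room, so {StudentID, Instructor} -> Room does not hold.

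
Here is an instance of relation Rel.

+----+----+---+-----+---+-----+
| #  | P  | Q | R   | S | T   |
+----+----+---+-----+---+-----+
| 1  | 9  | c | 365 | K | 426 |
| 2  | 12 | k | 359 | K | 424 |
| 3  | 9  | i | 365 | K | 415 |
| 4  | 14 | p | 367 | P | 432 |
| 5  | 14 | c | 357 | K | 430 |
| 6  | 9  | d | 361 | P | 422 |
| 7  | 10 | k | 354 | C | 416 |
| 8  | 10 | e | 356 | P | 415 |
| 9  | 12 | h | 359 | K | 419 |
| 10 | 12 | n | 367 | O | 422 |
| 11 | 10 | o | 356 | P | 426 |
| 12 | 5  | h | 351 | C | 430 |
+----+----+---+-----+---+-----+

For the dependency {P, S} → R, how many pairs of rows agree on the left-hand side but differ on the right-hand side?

(P=9, S=K): all 2 rows agree on R — 0 pairs.
(P=12, S=K): all 2 rows agree on R — 0 pairs.
(P=10, S=P): all 2 rows agree on R — 0 pairs.

0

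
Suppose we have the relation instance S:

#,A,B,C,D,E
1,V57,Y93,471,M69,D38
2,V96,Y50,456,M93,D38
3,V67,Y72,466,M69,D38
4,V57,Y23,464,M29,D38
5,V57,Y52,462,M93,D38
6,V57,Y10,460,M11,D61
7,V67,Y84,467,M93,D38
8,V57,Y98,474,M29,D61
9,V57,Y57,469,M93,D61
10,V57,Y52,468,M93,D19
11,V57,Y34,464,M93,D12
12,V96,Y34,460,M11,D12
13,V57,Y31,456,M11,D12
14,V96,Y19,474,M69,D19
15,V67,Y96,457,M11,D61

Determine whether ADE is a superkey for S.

Yes

All 15 rows have distinct ADE values, so ADE → (all attributes) holds and ADE is a superkey.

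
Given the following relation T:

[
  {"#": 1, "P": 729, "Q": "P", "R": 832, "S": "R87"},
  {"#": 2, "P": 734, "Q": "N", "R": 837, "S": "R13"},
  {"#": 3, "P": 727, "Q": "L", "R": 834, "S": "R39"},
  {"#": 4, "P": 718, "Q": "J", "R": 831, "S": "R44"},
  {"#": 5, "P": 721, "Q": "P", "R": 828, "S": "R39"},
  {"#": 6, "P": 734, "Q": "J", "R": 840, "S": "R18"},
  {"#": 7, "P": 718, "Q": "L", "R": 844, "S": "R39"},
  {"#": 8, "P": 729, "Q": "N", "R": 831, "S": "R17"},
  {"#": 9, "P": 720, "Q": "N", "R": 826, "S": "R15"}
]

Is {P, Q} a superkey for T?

All 9 rows have distinct {P, Q} values, so {P, Q} → (all attributes) holds and {P, Q} is a superkey.

Yes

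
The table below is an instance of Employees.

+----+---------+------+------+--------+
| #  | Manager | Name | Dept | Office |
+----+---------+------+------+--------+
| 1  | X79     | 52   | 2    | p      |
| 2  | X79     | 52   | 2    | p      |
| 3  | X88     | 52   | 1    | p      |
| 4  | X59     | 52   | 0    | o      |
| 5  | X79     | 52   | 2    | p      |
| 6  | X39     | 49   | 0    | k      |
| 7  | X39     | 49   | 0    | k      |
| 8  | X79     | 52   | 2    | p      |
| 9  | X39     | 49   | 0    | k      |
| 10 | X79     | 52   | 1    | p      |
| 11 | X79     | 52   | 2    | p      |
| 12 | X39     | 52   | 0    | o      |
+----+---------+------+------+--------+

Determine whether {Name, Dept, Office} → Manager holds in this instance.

(Name=52, Dept=2, Office=p): rows 1, 2, 5, 8, 11 → Manager = X79, X79, X79, X79, X79 ✓
(Name=52, Dept=1, Office=p): rows 3, 10 → Manager takes values {X88, X79} — violation
(Name=52, Dept=0, Office=o): rows 4, 12 → Manager takes values {X59, X39} — violation
(Name=49, Dept=0, Office=k): rows 6, 7, 9 → Manager = X39, X39, X39 ✓
Two rows agree on {Name, Dept, Office} but differ on Manager, so {Name, Dept, Office} → Manager does not hold.

No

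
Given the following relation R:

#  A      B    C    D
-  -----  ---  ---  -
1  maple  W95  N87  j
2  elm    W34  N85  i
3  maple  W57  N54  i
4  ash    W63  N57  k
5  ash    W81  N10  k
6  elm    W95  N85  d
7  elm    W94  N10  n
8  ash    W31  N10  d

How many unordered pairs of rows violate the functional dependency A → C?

A=maple: violating pairs (1,3) — 1 pair.
A=elm: violating pairs (2,7), (6,7) — 2 pairs.
A=ash: violating pairs (4,5), (4,8) — 2 pairs.

5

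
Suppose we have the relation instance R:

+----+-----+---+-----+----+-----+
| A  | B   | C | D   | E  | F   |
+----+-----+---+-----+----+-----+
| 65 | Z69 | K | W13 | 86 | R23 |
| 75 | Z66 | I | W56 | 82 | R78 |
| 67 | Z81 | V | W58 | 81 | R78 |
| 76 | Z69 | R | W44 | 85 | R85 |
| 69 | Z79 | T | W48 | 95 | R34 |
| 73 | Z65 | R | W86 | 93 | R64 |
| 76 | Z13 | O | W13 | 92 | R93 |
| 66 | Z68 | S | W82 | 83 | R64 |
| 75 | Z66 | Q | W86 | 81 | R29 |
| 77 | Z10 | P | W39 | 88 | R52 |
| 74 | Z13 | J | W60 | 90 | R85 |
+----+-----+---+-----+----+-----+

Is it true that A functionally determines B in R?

A=65: 1 row → B = Z69 ✓
A=75: 2 rows → B = Z66, Z66 ✓
A=67: 1 row → B = Z81 ✓
A=76: 2 rows → B takes values {Z69, Z13} — violation
A=69: 1 row → B = Z79 ✓
A=73: 1 row → B = Z65 ✓
A=66: 1 row → B = Z68 ✓
A=77: 1 row → B = Z10 ✓
A=74: 1 row → B = Z13 ✓
Two rows agree on A but differ on B, so A → B does not hold.

No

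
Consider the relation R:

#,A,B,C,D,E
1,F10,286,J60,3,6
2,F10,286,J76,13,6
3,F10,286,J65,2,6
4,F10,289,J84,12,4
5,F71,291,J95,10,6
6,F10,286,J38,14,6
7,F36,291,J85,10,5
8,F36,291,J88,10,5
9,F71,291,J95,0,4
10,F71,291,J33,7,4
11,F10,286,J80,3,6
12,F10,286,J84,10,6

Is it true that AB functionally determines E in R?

(A=F10, B=286): rows 1, 2, 3, 6, 11, 12 → E = 6, 6, 6, 6, 6, 6 ✓
(A=F10, B=289): row 4 → E = 4 ✓
(A=F71, B=291): rows 5, 9, 10 → E takes values {6, 4} — violation
(A=F36, B=291): rows 7, 8 → E = 5, 5 ✓
Two rows agree on AB but differ on E, so AB → E does not hold.

No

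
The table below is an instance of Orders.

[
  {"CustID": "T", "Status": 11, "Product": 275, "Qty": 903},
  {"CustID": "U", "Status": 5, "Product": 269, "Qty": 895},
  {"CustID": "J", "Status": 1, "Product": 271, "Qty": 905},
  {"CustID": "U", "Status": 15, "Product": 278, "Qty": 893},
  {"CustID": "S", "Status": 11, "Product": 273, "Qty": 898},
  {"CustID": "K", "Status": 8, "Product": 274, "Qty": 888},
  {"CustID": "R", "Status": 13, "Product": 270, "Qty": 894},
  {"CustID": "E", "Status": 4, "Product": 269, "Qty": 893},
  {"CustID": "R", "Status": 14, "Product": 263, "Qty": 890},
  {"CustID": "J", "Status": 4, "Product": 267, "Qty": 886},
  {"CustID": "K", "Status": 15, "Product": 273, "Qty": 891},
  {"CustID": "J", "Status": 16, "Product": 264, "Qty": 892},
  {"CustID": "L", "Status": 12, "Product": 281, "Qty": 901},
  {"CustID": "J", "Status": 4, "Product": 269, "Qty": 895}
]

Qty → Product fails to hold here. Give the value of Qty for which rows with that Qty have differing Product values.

Qty=903: 1 row → Product = 275 ✓
Qty=895: 2 rows → Product = 269, 269 ✓
Qty=905: 1 row → Product = 271 ✓
Qty=893: 2 rows → Product takes values {278, 269} — violation
Qty=898: 1 row → Product = 273 ✓
Qty=888: 1 row → Product = 274 ✓
Qty=894: 1 row → Product = 270 ✓
Qty=890: 1 row → Product = 263 ✓
Qty=886: 1 row → Product = 267 ✓
Qty=891: 1 row → Product = 273 ✓
Qty=892: 1 row → Product = 264 ✓
Qty=901: 1 row → Product = 281 ✓
The only Qty value with inconsistent Product is Qty=893.

893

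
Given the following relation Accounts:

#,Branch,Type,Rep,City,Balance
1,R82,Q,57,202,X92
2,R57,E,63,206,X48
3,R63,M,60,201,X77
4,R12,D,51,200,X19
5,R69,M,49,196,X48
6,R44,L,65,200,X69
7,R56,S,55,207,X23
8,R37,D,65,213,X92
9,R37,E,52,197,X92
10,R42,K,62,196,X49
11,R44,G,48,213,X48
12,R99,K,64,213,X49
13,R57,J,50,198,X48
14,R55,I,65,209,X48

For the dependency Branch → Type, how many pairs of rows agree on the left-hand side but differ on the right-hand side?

3

Branch=R57: violating pairs (2,13) — 1 pair.
Branch=R44: violating pairs (6,11) — 1 pair.
Branch=R37: violating pairs (8,9) — 1 pair.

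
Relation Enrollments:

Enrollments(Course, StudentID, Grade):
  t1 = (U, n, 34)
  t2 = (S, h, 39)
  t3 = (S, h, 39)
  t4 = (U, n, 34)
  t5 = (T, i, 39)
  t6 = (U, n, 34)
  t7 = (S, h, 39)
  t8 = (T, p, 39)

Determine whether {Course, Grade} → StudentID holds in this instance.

(Course=U, Grade=34): rows 1, 4, 6 → StudentID = n, n, n ✓
(Course=S, Grade=39): rows 2, 3, 7 → StudentID = h, h, h ✓
(Course=T, Grade=39): rows 5, 8 → StudentID takes values {i, p} — violation
Two rows agree on {Course, Grade} but differ on StudentID, so {Course, Grade} → StudentID does not hold.

No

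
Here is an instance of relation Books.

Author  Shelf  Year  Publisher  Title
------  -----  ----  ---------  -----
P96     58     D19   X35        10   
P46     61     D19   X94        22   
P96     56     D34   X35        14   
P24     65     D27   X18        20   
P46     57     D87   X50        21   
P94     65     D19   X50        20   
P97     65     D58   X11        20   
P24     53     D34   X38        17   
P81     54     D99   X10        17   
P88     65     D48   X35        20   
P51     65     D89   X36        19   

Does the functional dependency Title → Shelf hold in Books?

Title=10: 1 row → Shelf = 58 ✓
Title=22: 1 row → Shelf = 61 ✓
Title=14: 1 row → Shelf = 56 ✓
Title=20: 4 rows → Shelf = 65, 65, 65, 65 ✓
Title=21: 1 row → Shelf = 57 ✓
Title=17: 2 rows → Shelf takes values {53, 54} — violation
Title=19: 1 row → Shelf = 65 ✓
Two rows agree on Title but differ on Shelf, so Title → Shelf does not hold.

No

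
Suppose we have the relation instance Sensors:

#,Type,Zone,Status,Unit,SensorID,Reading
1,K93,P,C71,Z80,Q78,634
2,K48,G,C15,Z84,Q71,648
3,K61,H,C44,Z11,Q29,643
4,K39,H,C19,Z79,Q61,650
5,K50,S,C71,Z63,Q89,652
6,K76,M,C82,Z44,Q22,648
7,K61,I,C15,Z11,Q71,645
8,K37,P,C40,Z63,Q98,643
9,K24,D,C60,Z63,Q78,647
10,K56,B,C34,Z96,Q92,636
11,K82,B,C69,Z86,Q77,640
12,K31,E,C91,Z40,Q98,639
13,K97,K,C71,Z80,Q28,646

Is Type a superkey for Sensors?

No

Rows 3 and 7 have the same Type value Type=K61 but are distinct tuples, so Type does not determine every attribute — not a superkey.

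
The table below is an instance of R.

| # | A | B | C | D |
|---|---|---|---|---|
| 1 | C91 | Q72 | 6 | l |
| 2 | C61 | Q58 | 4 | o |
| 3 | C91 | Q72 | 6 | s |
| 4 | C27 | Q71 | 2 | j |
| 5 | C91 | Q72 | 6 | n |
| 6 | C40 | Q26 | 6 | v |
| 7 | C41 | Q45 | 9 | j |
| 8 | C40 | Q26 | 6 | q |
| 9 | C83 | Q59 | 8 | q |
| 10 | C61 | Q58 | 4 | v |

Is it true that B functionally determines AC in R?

Yes

B=Q72: rows 1, 3, 5 → {A,C} = (C91, 6), (C91, 6), (C91, 6) ✓
B=Q58: rows 2, 10 → {A,C} = (C61, 4), (C61, 4) ✓
B=Q71: row 4 → {A,C} = (C27, 2) ✓
B=Q26: rows 6, 8 → {A,C} = (C40, 6), (C40, 6) ✓
B=Q45: row 7 → {A,C} = (C41, 9) ✓
B=Q59: row 9 → {A,C} = (C83, 8) ✓
Every B value is associated with a single AC value, so B → AC holds.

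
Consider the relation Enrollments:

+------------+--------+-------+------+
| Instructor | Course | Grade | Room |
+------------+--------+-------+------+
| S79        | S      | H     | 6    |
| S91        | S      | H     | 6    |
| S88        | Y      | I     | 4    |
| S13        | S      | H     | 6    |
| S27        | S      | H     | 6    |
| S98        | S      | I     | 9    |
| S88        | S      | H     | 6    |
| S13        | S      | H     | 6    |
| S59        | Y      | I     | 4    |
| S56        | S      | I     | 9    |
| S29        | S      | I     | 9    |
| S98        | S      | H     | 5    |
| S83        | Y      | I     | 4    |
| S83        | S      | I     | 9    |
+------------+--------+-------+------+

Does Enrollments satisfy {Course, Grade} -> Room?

No

(Course=S, Grade=H): 7 rows → Room takes values {6, 5} — violation
(Course=Y, Grade=I): 3 rows → Room = 4, 4, 4 ✓
(Course=S, Grade=I): 4 rows → Room = 9, 9, 9, 9 ✓
Two rows agree on {Course, Grade} but differ on Room, so {Course, Grade} -> Room does not hold.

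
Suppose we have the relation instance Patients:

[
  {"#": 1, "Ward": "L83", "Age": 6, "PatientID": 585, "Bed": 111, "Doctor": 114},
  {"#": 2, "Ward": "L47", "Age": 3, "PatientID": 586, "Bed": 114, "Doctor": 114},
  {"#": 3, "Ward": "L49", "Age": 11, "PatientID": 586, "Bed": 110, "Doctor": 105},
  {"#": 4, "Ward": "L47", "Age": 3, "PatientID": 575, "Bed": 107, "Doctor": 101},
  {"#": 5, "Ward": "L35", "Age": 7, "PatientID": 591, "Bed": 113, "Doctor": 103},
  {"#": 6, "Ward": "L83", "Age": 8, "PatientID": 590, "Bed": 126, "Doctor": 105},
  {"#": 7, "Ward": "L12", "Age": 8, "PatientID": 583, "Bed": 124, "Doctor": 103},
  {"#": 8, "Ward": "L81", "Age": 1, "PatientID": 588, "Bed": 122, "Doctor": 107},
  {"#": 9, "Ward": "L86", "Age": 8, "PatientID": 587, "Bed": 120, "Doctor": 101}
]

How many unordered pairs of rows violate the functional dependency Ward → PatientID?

Ward=L83: violating pairs (1,6) — 1 pair.
Ward=L47: violating pairs (2,4) — 1 pair.

2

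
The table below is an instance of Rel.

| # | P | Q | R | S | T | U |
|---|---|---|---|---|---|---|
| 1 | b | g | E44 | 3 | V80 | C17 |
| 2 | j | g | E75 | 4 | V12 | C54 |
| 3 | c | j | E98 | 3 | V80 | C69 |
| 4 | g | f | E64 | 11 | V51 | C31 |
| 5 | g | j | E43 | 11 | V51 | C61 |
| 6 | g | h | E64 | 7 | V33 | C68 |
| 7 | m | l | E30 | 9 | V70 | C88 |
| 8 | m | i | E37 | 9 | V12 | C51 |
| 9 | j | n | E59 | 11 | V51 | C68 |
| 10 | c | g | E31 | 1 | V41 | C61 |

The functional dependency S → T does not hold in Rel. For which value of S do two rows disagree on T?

S=3: rows 1, 3 → T = V80, V80 ✓
S=4: row 2 → T = V12 ✓
S=11: rows 4, 5, 9 → T = V51, V51, V51 ✓
S=7: row 6 → T = V33 ✓
S=9: rows 7, 8 → T takes values {V70, V12} — violation
S=1: row 10 → T = V41 ✓
The only S value with inconsistent T is S=9.

9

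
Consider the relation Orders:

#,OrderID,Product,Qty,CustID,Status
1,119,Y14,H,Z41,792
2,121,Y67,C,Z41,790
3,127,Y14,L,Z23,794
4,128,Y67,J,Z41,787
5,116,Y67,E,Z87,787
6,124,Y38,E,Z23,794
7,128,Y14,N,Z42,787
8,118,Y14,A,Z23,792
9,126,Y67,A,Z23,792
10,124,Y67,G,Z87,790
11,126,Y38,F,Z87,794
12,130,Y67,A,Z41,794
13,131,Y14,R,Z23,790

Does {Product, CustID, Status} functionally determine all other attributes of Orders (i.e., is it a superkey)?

All 13 rows have distinct {Product, CustID, Status} values, so {Product, CustID, Status} → (all attributes) holds and {Product, CustID, Status} is a superkey.

Yes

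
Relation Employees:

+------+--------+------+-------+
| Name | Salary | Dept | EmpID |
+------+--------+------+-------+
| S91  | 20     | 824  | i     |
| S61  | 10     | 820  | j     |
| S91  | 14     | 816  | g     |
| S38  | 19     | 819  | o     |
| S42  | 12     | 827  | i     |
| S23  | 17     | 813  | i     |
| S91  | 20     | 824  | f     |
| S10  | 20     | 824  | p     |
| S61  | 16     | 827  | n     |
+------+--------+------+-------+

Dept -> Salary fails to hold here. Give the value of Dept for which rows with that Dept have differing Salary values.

Dept=824: 3 rows → Salary = 20, 20, 20 ✓
Dept=820: 1 row → Salary = 10 ✓
Dept=816: 1 row → Salary = 14 ✓
Dept=819: 1 row → Salary = 19 ✓
Dept=827: 2 rows → Salary takes values {12, 16} — violation
Dept=813: 1 row → Salary = 17 ✓
The only Dept value with inconsistent Salary is Dept=827.

827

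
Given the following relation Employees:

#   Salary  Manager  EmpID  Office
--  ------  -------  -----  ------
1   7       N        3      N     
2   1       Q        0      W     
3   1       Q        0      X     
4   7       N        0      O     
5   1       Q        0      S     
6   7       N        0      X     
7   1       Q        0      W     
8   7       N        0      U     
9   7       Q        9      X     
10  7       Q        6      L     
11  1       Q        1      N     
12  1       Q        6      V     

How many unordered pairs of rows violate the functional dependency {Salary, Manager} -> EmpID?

13

(Salary=7, Manager=N): violating pairs (1,4), (1,6), (1,8) — 3 pairs.
(Salary=1, Manager=Q): violating pairs (2,11), (2,12), (3,11), (3,12), (5,11), (5,12), (7,11), (7,12), (11,12) — 9 pairs.
(Salary=7, Manager=Q): violating pairs (9,10) — 1 pair.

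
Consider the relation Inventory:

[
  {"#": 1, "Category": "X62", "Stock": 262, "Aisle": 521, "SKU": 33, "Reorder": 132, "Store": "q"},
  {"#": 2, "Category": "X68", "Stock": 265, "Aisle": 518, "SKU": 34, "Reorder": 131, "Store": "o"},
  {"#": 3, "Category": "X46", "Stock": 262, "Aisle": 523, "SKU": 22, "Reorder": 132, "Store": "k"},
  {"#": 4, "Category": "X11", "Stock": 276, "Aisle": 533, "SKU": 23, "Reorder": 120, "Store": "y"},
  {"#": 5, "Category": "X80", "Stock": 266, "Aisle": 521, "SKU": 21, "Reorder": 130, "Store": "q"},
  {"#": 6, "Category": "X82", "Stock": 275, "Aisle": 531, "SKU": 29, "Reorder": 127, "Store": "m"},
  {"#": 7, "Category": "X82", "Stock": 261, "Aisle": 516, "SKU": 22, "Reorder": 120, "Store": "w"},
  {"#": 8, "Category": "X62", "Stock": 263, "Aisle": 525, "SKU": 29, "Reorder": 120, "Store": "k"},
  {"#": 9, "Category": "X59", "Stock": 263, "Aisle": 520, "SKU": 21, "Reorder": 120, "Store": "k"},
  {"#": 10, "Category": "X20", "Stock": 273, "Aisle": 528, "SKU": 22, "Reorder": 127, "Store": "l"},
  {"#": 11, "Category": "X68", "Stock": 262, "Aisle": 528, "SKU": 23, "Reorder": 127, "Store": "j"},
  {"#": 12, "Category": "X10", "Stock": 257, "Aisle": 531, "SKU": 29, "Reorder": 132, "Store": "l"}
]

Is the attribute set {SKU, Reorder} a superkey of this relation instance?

All 12 rows have distinct {SKU, Reorder} values, so {SKU, Reorder} → (all attributes) holds and {SKU, Reorder} is a superkey.

Yes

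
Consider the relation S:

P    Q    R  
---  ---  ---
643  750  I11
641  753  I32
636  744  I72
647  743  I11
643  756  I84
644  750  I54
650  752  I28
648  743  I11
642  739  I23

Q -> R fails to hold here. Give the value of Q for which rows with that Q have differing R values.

750

Q=750: 2 rows → R takes values {I11, I54} — violation
Q=753: 1 row → R = I32 ✓
Q=744: 1 row → R = I72 ✓
Q=743: 2 rows → R = I11, I11 ✓
Q=756: 1 row → R = I84 ✓
Q=752: 1 row → R = I28 ✓
Q=739: 1 row → R = I23 ✓
The only Q value with inconsistent R is Q=750.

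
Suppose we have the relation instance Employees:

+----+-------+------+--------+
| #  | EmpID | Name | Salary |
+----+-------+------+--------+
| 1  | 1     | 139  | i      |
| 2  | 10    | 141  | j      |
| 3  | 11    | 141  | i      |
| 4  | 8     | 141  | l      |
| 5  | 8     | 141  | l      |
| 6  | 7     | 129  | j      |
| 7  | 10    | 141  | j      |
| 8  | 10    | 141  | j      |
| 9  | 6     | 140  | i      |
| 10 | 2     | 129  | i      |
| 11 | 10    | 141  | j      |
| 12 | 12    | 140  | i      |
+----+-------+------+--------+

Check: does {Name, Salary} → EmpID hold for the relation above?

No

(Name=139, Salary=i): row 1 → EmpID = 1 ✓
(Name=141, Salary=j): rows 2, 7, 8, 11 → EmpID = 10, 10, 10, 10 ✓
(Name=141, Salary=i): row 3 → EmpID = 11 ✓
(Name=141, Salary=l): rows 4, 5 → EmpID = 8, 8 ✓
(Name=129, Salary=j): row 6 → EmpID = 7 ✓
(Name=140, Salary=i): rows 9, 12 → EmpID takes values {6, 12} — violation
(Name=129, Salary=i): row 10 → EmpID = 2 ✓
Two rows agree on {Name, Salary} but differ on EmpID, so {Name, Salary} → EmpID does not hold.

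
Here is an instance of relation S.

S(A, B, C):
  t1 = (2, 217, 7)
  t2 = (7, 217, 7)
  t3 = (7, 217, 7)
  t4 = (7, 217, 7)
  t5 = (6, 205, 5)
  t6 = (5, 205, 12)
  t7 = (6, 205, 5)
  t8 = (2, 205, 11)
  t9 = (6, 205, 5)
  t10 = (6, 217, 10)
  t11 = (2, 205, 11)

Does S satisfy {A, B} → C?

(A=2, B=217): row 1 → C = 7 ✓
(A=7, B=217): rows 2, 3, 4 → C = 7, 7, 7 ✓
(A=6, B=205): rows 5, 7, 9 → C = 5, 5, 5 ✓
(A=5, B=205): row 6 → C = 12 ✓
(A=2, B=205): rows 8, 11 → C = 11, 11 ✓
(A=6, B=217): row 10 → C = 10 ✓
Every {A, B} value is associated with a single C value, so {A, B} → C holds.

Yes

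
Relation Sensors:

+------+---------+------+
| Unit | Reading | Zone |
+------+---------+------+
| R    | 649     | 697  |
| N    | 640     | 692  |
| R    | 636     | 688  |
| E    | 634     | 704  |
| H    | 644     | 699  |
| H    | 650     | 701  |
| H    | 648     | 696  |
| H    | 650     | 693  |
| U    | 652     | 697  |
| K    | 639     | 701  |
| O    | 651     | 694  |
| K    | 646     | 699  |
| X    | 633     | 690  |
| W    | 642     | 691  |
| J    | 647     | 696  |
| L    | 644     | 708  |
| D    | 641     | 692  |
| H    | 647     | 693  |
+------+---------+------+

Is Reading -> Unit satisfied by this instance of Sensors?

Reading=649: 1 row → Unit = R ✓
Reading=640: 1 row → Unit = N ✓
Reading=636: 1 row → Unit = R ✓
Reading=634: 1 row → Unit = E ✓
Reading=644: 2 rows → Unit takes values {H, L} — violation
Reading=650: 2 rows → Unit = H, H ✓
Reading=648: 1 row → Unit = H ✓
Reading=652: 1 row → Unit = U ✓
Reading=639: 1 row → Unit = K ✓
Reading=651: 1 row → Unit = O ✓
Reading=646: 1 row → Unit = K ✓
Reading=633: 1 row → Unit = X ✓
Reading=642: 1 row → Unit = W ✓
Reading=647: 2 rows → Unit takes values {J, H} — violation
Reading=641: 1 row → Unit = D ✓
Two rows agree on Reading but differ on Unit, so Reading -> Unit does not hold.

No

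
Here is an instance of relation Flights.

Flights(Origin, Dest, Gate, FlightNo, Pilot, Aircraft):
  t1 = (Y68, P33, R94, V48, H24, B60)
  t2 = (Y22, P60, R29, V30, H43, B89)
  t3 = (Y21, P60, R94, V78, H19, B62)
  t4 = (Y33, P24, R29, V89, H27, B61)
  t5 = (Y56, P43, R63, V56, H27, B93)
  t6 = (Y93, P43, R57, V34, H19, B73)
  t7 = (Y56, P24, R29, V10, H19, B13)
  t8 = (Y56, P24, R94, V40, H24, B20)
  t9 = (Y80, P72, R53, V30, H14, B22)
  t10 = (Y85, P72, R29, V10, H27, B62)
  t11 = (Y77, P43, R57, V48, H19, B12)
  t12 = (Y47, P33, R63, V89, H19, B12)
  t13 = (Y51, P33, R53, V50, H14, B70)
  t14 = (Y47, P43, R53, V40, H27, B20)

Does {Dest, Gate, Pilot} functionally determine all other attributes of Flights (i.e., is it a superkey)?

No

Rows 6 and 11 have the same {Dest, Gate, Pilot} value (Dest=P43, Gate=R57, Pilot=H19) but are distinct tuples, so {Dest, Gate, Pilot} does not determine every attribute — not a superkey.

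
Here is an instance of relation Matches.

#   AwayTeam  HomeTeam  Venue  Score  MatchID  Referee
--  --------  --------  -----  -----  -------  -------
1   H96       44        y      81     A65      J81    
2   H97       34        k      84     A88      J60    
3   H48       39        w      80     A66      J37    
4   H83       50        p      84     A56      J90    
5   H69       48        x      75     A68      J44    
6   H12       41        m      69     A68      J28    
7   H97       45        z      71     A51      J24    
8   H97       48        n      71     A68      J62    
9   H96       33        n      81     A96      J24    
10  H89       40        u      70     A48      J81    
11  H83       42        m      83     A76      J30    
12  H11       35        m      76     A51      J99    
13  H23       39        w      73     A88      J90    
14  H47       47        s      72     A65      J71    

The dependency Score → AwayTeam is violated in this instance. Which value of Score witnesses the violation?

Score=81: rows 1, 9 → AwayTeam = H96, H96 ✓
Score=84: rows 2, 4 → AwayTeam takes values {H97, H83} — violation
Score=80: row 3 → AwayTeam = H48 ✓
Score=75: row 5 → AwayTeam = H69 ✓
Score=69: row 6 → AwayTeam = H12 ✓
Score=71: rows 7, 8 → AwayTeam = H97, H97 ✓
Score=70: row 10 → AwayTeam = H89 ✓
Score=83: row 11 → AwayTeam = H83 ✓
Score=76: row 12 → AwayTeam = H11 ✓
Score=73: row 13 → AwayTeam = H23 ✓
Score=72: row 14 → AwayTeam = H47 ✓
The only Score value with inconsistent AwayTeam is Score=84.

84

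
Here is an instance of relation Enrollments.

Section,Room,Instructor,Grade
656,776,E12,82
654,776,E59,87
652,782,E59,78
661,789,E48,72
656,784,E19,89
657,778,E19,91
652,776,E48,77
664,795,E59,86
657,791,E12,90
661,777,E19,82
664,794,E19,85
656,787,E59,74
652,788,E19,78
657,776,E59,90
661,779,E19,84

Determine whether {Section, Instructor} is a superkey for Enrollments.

Two distinct rows share (Section=661, Instructor=E19), so {Section, Instructor} does not determine every attribute — not a superkey.

No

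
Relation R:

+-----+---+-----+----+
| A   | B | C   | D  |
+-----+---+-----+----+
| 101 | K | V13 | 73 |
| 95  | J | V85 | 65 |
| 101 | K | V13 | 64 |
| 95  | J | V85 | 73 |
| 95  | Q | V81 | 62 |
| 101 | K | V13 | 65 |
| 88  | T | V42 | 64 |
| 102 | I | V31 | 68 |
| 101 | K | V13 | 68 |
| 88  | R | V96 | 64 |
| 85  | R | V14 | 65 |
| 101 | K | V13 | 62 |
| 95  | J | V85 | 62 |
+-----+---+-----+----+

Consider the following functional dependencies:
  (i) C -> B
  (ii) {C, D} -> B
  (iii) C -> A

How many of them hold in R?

(i) C -> B: every LHS value maps to a single RHS value — holds.
(ii) {C, D} -> B: every LHS value maps to a single RHS value — holds.
(iii) C -> A: every LHS value maps to a single RHS value — holds.
3 of the 3 dependencies hold.

3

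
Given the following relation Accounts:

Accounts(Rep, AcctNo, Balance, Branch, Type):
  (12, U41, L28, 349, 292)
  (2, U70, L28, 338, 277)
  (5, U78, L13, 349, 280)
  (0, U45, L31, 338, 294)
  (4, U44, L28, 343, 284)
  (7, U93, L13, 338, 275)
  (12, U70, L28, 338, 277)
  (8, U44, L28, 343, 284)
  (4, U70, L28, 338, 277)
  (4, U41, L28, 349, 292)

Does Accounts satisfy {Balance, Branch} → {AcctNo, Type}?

(Balance=L28, Branch=349): 2 rows → {AcctNo,Type} = (U41, 292), (U41, 292) ✓
(Balance=L28, Branch=338): 3 rows → {AcctNo,Type} = (U70, 277), (U70, 277), (U70, 277) ✓
(Balance=L13, Branch=349): 1 row → {AcctNo,Type} = (U78, 280) ✓
(Balance=L31, Branch=338): 1 row → {AcctNo,Type} = (U45, 294) ✓
(Balance=L28, Branch=343): 2 rows → {AcctNo,Type} = (U44, 284), (U44, 284) ✓
(Balance=L13, Branch=338): 1 row → {AcctNo,Type} = (U93, 275) ✓
Every {Balance, Branch} value is associated with a single {AcctNo, Type} value, so {Balance, Branch} → {AcctNo, Type} holds.

Yes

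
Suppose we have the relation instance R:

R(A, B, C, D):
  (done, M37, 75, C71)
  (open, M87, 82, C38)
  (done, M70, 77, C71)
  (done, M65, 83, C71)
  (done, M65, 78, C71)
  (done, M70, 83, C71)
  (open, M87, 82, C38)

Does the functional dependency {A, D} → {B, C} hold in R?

No

(A=done, D=C71): 5 rows → {B,C} takes values {(M37, 75), (M70, 77), (M65, 83), (M65, 78), (M70, 83)} — violation
(A=open, D=C38): 2 rows → {B,C} = (M87, 82), (M87, 82) ✓
Two rows agree on {A, D} but differ on {B, C}, so {A, D} → {B, C} does not hold.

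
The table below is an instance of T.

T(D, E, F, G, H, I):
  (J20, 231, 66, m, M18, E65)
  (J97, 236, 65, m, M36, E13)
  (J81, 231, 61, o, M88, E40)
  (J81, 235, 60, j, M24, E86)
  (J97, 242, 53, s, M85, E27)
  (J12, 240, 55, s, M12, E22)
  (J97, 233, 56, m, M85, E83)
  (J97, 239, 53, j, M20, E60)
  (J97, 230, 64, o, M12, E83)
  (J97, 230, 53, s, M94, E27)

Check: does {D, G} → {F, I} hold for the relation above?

No

(D=J20, G=m): 1 row → {F,I} = (66, E65) ✓
(D=J97, G=m): 2 rows → {F,I} takes values {(65, E13), (56, E83)} — violation
(D=J81, G=o): 1 row → {F,I} = (61, E40) ✓
(D=J81, G=j): 1 row → {F,I} = (60, E86) ✓
(D=J97, G=s): 2 rows → {F,I} = (53, E27), (53, E27) ✓
(D=J12, G=s): 1 row → {F,I} = (55, E22) ✓
(D=J97, G=j): 1 row → {F,I} = (53, E60) ✓
(D=J97, G=o): 1 row → {F,I} = (64, E83) ✓
Two rows agree on {D, G} but differ on {F, I}, so {D, G} → {F, I} does not hold.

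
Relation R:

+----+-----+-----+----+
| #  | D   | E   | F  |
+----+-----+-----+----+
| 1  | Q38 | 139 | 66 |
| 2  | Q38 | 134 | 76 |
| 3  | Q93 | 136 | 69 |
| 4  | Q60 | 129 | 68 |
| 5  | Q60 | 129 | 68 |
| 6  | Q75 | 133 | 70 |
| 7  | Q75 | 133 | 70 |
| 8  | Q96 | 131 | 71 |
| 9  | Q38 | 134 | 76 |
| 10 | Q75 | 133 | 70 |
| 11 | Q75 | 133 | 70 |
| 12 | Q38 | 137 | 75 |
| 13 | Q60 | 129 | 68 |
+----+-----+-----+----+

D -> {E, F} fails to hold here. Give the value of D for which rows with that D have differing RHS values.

Q38

D=Q38: rows 1, 2, 9, 12 → {E,F} takes values {(139, 66), (134, 76), (137, 75)} — violation
D=Q93: row 3 → {E,F} = (136, 69) ✓
D=Q60: rows 4, 5, 13 → {E,F} = (129, 68), (129, 68), (129, 68) ✓
D=Q75: rows 6, 7, 10, 11 → {E,F} = (133, 70), (133, 70), (133, 70), (133, 70) ✓
D=Q96: row 8 → {E,F} = (131, 71) ✓
The only D value with inconsistent RHS is D=Q38.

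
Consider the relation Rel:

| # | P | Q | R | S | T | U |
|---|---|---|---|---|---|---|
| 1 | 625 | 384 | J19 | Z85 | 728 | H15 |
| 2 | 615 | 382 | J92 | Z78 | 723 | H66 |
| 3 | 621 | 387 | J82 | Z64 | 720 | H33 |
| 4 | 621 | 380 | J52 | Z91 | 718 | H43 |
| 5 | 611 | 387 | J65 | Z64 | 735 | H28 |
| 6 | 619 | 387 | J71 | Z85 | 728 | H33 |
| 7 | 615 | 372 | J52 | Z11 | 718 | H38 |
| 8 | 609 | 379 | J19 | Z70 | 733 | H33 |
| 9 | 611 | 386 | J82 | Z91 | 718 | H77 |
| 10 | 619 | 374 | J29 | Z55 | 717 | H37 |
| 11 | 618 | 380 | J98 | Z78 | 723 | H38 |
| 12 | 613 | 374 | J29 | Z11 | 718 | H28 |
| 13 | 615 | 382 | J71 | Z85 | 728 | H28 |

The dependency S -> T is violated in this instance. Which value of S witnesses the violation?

S=Z85: rows 1, 6, 13 → T = 728, 728, 728 ✓
S=Z78: rows 2, 11 → T = 723, 723 ✓
S=Z64: rows 3, 5 → T takes values {720, 735} — violation
S=Z91: rows 4, 9 → T = 718, 718 ✓
S=Z11: rows 7, 12 → T = 718, 718 ✓
S=Z70: row 8 → T = 733 ✓
S=Z55: row 10 → T = 717 ✓
The only S value with inconsistent T is S=Z64.

Z64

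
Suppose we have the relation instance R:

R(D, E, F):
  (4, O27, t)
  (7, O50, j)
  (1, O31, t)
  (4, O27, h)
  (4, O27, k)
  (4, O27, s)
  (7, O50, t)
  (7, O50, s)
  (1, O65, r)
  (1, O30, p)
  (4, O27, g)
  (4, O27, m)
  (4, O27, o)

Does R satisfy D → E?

No

D=4: 7 rows → E = O27, O27, O27, O27, O27, O27, O27 ✓
D=7: 3 rows → E = O50, O50, O50 ✓
D=1: 3 rows → E takes values {O31, O65, O30} — violation
Two rows agree on D but differ on E, so D → E does not hold.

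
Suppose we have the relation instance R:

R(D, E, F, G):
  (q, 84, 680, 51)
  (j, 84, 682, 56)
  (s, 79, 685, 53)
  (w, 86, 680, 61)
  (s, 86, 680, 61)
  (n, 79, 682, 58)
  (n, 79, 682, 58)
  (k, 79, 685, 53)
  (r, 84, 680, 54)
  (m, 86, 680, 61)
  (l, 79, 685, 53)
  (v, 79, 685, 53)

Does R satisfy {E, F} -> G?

No

(E=84, F=680): 2 rows → G takes values {51, 54} — violation
(E=84, F=682): 1 row → G = 56 ✓
(E=79, F=685): 4 rows → G = 53, 53, 53, 53 ✓
(E=86, F=680): 3 rows → G = 61, 61, 61 ✓
(E=79, F=682): 2 rows → G = 58, 58 ✓
Two rows agree on {E, F} but differ on G, so {E, F} -> G does not hold.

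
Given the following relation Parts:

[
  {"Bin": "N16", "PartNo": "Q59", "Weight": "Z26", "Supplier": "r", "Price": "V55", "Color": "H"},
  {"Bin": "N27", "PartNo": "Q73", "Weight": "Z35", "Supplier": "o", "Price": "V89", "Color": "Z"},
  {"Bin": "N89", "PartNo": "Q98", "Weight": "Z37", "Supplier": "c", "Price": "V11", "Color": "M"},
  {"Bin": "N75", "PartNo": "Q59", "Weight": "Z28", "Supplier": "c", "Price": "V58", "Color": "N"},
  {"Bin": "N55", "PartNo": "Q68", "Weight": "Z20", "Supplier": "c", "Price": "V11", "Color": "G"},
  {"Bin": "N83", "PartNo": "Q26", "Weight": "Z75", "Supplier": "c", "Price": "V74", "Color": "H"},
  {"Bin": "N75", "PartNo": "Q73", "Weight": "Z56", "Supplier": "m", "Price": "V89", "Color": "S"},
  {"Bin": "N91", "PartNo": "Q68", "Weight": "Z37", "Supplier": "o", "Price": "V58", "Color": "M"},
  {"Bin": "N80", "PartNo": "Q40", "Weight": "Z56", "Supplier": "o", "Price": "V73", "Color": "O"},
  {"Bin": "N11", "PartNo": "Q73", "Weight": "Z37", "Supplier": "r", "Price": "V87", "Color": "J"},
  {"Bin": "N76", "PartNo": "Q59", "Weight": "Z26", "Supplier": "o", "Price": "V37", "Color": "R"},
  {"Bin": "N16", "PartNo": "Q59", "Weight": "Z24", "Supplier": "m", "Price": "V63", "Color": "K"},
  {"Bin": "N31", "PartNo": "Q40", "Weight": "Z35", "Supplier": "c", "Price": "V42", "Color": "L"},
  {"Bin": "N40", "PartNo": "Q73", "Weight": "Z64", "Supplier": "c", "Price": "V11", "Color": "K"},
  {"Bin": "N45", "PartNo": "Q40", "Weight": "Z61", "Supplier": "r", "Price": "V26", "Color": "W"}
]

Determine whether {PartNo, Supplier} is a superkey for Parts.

Yes

All 15 rows have distinct {PartNo, Supplier} values, so {PartNo, Supplier} → (all attributes) holds and {PartNo, Supplier} is a superkey.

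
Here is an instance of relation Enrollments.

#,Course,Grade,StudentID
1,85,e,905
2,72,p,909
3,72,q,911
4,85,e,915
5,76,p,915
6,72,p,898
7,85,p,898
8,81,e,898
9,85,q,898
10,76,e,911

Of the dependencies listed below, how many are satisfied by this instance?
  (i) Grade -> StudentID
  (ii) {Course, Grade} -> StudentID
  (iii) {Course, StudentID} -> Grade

(i) Grade -> StudentID: Grade=e: rows 1, 4, 8, 10 → StudentID takes values {905, 915, 898, 911} — violation; Grade=p: rows 2, 5, 6, 7 → StudentID takes values {909, 915, 898} — violation; Grade=q: rows 3, 9 → StudentID takes values {911, 898} — violation — fails.
(ii) {Course, Grade} -> StudentID: (Course=85, Grade=e): rows 1, 4 → StudentID takes values {905, 915} — violation; (Course=72, Grade=p): rows 2, 6 → StudentID takes values {909, 898} — violation — fails.
(iii) {Course, StudentID} -> Grade: (Course=85, StudentID=898): rows 7, 9 → Grade takes values {p, q} — violation — fails.
None of the 3 dependencies hold.

0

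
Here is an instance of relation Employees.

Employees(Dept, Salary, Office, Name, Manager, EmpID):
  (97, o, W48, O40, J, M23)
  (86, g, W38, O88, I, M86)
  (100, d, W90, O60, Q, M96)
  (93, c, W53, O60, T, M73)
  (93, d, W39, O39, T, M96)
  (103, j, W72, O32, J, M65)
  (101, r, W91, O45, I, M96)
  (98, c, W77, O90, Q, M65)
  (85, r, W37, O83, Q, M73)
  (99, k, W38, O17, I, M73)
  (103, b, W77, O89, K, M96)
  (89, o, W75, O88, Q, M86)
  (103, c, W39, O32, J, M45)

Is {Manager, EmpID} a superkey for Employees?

All 13 rows have distinct {Manager, EmpID} values, so {Manager, EmpID} → (all attributes) holds and {Manager, EmpID} is a superkey.

Yes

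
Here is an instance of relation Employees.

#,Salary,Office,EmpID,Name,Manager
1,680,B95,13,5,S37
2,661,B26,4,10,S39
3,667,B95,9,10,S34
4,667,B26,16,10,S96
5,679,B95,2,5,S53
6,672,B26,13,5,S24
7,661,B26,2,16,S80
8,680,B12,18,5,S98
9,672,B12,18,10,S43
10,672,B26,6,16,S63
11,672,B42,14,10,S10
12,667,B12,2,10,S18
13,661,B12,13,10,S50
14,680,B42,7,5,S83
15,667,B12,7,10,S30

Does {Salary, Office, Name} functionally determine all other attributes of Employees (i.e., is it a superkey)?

Rows 12 and 15 have the same {Salary, Office, Name} value (Salary=667, Office=B12, Name=10) but are distinct tuples, so {Salary, Office, Name} does not determine every attribute — not a superkey.

No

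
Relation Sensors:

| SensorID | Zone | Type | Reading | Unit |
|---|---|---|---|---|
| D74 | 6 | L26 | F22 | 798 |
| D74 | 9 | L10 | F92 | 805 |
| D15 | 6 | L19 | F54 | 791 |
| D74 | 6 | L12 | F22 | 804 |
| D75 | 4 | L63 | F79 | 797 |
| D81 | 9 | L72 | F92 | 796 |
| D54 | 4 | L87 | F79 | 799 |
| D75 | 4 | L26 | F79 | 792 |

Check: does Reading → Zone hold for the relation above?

Yes

Reading=F22: 2 rows → Zone = 6, 6 ✓
Reading=F92: 2 rows → Zone = 9, 9 ✓
Reading=F54: 1 row → Zone = 6 ✓
Reading=F79: 3 rows → Zone = 4, 4, 4 ✓
Every Reading value is associated with a single Zone value, so Reading → Zone holds.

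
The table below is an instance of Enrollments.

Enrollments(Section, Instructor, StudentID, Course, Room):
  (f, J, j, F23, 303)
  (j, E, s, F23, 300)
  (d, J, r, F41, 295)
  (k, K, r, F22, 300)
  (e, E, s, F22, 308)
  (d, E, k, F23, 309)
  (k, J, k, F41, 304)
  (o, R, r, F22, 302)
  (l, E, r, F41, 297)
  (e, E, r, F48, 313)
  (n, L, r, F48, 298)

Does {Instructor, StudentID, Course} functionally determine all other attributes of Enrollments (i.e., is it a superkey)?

Yes

All 11 rows have distinct {Instructor, StudentID, Course} values, so {Instructor, StudentID, Course} → (all attributes) holds and {Instructor, StudentID, Course} is a superkey.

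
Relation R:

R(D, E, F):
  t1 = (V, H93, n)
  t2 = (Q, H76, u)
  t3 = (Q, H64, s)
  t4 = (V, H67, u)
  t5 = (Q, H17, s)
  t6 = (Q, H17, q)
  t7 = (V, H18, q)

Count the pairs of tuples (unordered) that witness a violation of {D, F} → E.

1

(D=Q, F=s): violating pairs (3,5) — 1 pair.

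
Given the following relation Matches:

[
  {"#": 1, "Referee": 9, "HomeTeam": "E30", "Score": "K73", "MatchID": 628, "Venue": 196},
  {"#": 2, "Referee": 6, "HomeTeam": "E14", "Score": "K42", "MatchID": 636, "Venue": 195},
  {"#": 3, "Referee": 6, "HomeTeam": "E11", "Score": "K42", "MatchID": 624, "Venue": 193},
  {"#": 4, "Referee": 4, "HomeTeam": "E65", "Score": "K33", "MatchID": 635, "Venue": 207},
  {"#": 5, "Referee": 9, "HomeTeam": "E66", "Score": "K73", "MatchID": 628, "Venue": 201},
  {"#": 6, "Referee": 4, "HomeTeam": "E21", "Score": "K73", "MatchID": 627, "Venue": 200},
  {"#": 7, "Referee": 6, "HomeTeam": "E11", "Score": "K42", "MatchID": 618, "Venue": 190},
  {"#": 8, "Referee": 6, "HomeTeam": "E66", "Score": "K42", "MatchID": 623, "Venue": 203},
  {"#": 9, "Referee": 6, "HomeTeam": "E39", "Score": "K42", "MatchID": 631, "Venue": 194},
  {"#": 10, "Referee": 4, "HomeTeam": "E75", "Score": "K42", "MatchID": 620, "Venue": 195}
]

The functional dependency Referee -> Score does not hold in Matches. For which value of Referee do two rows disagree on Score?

4

Referee=9: rows 1, 5 → Score = K73, K73 ✓
Referee=6: rows 2, 3, 7, 8, 9 → Score = K42, K42, K42, K42, K42 ✓
Referee=4: rows 4, 6, 10 → Score takes values {K33, K73, K42} — violation
The only Referee value with inconsistent Score is Referee=4.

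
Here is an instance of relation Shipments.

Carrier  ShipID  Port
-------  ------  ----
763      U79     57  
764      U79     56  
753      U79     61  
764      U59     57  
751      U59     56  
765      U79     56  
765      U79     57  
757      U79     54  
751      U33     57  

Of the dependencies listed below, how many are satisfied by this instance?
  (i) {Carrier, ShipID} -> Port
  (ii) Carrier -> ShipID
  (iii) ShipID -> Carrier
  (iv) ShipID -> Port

0

(i) {Carrier, ShipID} -> Port: (Carrier=765, ShipID=U79): 2 rows → Port takes values {56, 57} — violation — fails.
(ii) Carrier -> ShipID: Carrier=764: 2 rows → ShipID takes values {U79, U59} — violation; Carrier=751: 2 rows → ShipID takes values {U59, U33} — violation — fails.
(iii) ShipID -> Carrier: ShipID=U79: 6 rows → Carrier takes values {763, 764, 753, 765, 757} — violation; ShipID=U59: 2 rows → Carrier takes values {764, 751} — violation — fails.
(iv) ShipID -> Port: ShipID=U79: 6 rows → Port takes values {57, 56, 61, 54} — violation; ShipID=U59: 2 rows → Port takes values {57, 56} — violation — fails.
None of the 4 dependencies hold.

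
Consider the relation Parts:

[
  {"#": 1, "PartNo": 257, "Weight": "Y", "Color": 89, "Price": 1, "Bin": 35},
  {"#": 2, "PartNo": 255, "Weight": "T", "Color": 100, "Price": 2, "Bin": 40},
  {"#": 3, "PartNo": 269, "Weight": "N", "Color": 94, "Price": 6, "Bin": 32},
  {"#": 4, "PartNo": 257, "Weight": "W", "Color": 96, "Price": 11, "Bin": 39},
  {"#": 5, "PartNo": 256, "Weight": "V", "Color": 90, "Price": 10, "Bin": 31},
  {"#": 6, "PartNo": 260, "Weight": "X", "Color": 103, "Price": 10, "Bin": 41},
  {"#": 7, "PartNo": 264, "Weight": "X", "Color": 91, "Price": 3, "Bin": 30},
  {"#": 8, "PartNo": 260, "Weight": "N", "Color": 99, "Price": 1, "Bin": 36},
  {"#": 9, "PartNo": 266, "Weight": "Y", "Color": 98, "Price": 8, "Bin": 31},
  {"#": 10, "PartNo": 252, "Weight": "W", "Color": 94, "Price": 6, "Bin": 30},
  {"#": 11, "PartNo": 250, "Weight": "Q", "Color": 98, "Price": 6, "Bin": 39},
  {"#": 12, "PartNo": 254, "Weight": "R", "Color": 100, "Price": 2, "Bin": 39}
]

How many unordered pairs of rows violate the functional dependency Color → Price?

Color=100: all 2 rows agree on Price — 0 pairs.
Color=94: all 2 rows agree on Price — 0 pairs.
Color=98: violating pairs (9,11) — 1 pair.

1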